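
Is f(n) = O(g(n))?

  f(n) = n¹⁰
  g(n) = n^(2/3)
False

f(n) = n¹⁰ is O(n¹⁰), and g(n) = n^(2/3) is O(n^(2/3)).
Since O(n¹⁰) grows faster than O(n^(2/3)), f(n) = O(g(n)) is false.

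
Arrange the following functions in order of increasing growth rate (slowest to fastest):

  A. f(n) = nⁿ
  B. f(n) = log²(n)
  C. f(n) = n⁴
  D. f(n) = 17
D < B < C < A

Comparing growth rates:
D = 17 is O(1)
B = log²(n) is O(log² n)
C = n⁴ is O(n⁴)
A = nⁿ is O(nⁿ)

Therefore, the order from slowest to fastest is: D < B < C < A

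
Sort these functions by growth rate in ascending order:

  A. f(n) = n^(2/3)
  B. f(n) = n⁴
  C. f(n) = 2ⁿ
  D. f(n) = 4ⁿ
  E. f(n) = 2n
A < E < B < C < D

Comparing growth rates:
A = n^(2/3) is O(n^(2/3))
E = 2n is O(n)
B = n⁴ is O(n⁴)
C = 2ⁿ is O(2ⁿ)
D = 4ⁿ is O(4ⁿ)

Therefore, the order from slowest to fastest is: A < E < B < C < D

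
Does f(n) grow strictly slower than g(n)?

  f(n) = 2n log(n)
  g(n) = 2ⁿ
True

f(n) = 2n log(n) is O(n log n), and g(n) = 2ⁿ is O(2ⁿ).
Since O(n log n) grows strictly slower than O(2ⁿ), f(n) = o(g(n)) is true.
This means lim(n→∞) f(n)/g(n) = 0.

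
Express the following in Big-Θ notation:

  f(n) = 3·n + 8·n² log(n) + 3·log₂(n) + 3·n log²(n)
Θ(n² log n)

Order the terms by growth rate: 3·log₂(n) ≺ 3·n ≺ 3·n log²(n) ≺ 8·n² log(n).
The fastest-growing term 8·n² log(n) dominates as n → ∞; dropping its constant factor gives Θ(n² log n).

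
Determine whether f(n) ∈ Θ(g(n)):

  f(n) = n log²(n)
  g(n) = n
False

f(n) = n log²(n) is O(n log² n), and g(n) = n is O(n).
Since they have different growth rates, f(n) = Θ(g(n)) is false.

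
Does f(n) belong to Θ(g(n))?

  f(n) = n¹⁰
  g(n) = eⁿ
False

f(n) = n¹⁰ is O(n¹⁰), and g(n) = eⁿ is O(eⁿ).
Since they have different growth rates, f(n) = Θ(g(n)) is false.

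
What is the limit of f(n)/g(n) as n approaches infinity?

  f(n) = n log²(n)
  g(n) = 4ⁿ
0

Since n log²(n) (O(n log² n)) grows slower than 4ⁿ (O(4ⁿ)),
the ratio f(n)/g(n) → 0 as n → ∞.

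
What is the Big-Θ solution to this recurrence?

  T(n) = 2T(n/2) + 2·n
Θ(n log n)

Master Theorem: a = 2, b = 2, f(n) = 2·n.
Compute the critical exponent d = log₂(2) = 1.
Compare f(n) = Θ(n) against n^d:
  k = 1 = d, so f(n) = Θ(n^d) — Case 2.
  Work is balanced across levels: T(n) = Θ(n^d log n) = Θ(n log n).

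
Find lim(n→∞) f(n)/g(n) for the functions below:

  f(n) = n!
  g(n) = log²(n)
∞

Since n! (O(n!)) grows faster than log²(n) (O(log² n)),
the ratio f(n)/g(n) → ∞ as n → ∞.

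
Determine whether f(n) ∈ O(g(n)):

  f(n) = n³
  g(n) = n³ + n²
True

f(n) = n³ and g(n) = n³ + n² are both O(n³).
Big-O permits equal growth rates (f ≤ c·g for some c), so f(n) = O(g(n)) is true.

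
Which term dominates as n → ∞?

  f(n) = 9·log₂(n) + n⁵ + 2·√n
n⁵

Looking at each term:
  - 9·log₂(n) is O(log n)
  - n⁵ is O(n⁵)
  - 2·√n is O(√n)

The term n⁵ (O(n⁵)) grows fastest and dominates all others.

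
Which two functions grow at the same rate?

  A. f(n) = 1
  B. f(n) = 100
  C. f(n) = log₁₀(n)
A and B

Examining each function:
  A. 1 is O(1)
  B. 100 is O(1)
  C. log₁₀(n) is O(log n)

Functions A and B both have the same complexity class.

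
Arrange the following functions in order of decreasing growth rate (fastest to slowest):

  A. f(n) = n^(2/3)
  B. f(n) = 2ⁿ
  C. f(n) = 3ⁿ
C > B > A

Comparing growth rates:
C = 3ⁿ is O(3ⁿ)
B = 2ⁿ is O(2ⁿ)
A = n^(2/3) is O(n^(2/3))

Therefore, the order from fastest to slowest is: C > B > A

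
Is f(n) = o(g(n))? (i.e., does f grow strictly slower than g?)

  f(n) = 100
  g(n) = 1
False

f(n) = 100 is O(1), and g(n) = 1 is O(1).
Since they have the same growth rate, f(n) = o(g(n)) is false.
(f = o(g) requires f to grow strictly slower, not equal.)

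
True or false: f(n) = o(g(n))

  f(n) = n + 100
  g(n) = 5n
False

f(n) = n + 100 is O(n), and g(n) = 5n is O(n).
Since they have the same growth rate, f(n) = o(g(n)) is false.
(f = o(g) requires f to grow strictly slower, not equal.)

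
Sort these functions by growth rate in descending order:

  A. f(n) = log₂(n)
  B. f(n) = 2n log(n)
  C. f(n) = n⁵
C > B > A

Comparing growth rates:
C = n⁵ is O(n⁵)
B = 2n log(n) is O(n log n)
A = log₂(n) is O(log n)

Therefore, the order from fastest to slowest is: C > B > A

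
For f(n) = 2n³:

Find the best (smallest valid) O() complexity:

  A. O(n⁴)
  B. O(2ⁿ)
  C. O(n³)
C

f(n) = 2n³ is O(n³).
All listed options are valid Big-O bounds (upper bounds),
but O(n³) is the tightest (smallest valid bound).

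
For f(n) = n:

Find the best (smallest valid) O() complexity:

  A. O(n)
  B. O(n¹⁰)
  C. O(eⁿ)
A

f(n) = n is O(n).
All listed options are valid Big-O bounds (upper bounds),
but O(n) is the tightest (smallest valid bound).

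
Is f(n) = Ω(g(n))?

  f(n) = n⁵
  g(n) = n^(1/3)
True

f(n) = n⁵ is O(n⁵), and g(n) = n^(1/3) is O(n^(1/3)).
Since O(n⁵) grows at least as fast as O(n^(1/3)), f(n) = Ω(g(n)) is true.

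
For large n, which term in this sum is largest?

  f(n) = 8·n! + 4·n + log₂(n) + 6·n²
8·n!

Looking at each term:
  - 8·n! is O(n!)
  - 4·n is O(n)
  - log₂(n) is O(log n)
  - 6·n² is O(n²)

The term 8·n! (O(n!)) grows fastest and dominates all others.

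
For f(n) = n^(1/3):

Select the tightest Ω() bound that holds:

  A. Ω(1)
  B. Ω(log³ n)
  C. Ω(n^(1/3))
C

f(n) = n^(1/3) is Ω(n^(1/3)).
All listed options are valid Big-Ω bounds (lower bounds),
but Ω(n^(1/3)) is the tightest (largest valid bound).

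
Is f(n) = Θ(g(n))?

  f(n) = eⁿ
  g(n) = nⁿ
False

f(n) = eⁿ is O(eⁿ), and g(n) = nⁿ is O(nⁿ).
Since they have different growth rates, f(n) = Θ(g(n)) is false.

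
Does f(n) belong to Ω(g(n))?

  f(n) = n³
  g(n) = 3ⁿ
False

f(n) = n³ is O(n³), and g(n) = 3ⁿ is O(3ⁿ).
Since O(n³) grows slower than O(3ⁿ), f(n) = Ω(g(n)) is false.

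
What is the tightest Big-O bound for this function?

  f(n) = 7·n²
O(n²)

The dominant term in 7·n² is 7·n², which is Θ(n²).
Constants are absorbed, so the tightest bound is O(n²).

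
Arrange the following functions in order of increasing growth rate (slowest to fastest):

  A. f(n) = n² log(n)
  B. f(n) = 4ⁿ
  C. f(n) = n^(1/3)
C < A < B

Comparing growth rates:
C = n^(1/3) is O(n^(1/3))
A = n² log(n) is O(n² log n)
B = 4ⁿ is O(4ⁿ)

Therefore, the order from slowest to fastest is: C < A < B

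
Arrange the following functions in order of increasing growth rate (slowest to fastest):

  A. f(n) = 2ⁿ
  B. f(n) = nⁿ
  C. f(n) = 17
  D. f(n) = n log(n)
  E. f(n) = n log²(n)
C < D < E < A < B

Comparing growth rates:
C = 17 is O(1)
D = n log(n) is O(n log n)
E = n log²(n) is O(n log² n)
A = 2ⁿ is O(2ⁿ)
B = nⁿ is O(nⁿ)

Therefore, the order from slowest to fastest is: C < D < E < A < B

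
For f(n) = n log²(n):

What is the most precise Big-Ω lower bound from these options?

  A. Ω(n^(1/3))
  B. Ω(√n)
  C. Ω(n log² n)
C

f(n) = n log²(n) is Ω(n log² n).
All listed options are valid Big-Ω bounds (lower bounds),
but Ω(n log² n) is the tightest (largest valid bound).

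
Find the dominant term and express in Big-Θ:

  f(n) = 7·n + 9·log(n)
Θ(n)

Order the terms by growth rate: 9·log(n) ≺ 7·n.
The fastest-growing term 7·n dominates as n → ∞; dropping its constant factor gives Θ(n).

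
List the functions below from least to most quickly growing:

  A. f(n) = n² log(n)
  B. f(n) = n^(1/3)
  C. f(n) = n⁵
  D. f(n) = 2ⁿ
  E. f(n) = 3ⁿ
B < A < C < D < E

Comparing growth rates:
B = n^(1/3) is O(n^(1/3))
A = n² log(n) is O(n² log n)
C = n⁵ is O(n⁵)
D = 2ⁿ is O(2ⁿ)
E = 3ⁿ is O(3ⁿ)

Therefore, the order from slowest to fastest is: B < A < C < D < E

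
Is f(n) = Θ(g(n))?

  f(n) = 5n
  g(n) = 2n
True

f(n) = 5n and g(n) = 2n are both O(n).
Since they have the same asymptotic growth rate, f(n) = Θ(g(n)) is true.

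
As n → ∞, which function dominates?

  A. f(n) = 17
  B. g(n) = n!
B

f(n) = 17 is O(1), while g(n) = n! is O(n!).
Since O(n!) grows faster than O(1), g(n) dominates.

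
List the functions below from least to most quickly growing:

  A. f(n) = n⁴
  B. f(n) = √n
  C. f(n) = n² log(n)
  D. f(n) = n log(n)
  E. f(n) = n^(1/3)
E < B < D < C < A

Comparing growth rates:
E = n^(1/3) is O(n^(1/3))
B = √n is O(√n)
D = n log(n) is O(n log n)
C = n² log(n) is O(n² log n)
A = n⁴ is O(n⁴)

Therefore, the order from slowest to fastest is: E < B < D < C < A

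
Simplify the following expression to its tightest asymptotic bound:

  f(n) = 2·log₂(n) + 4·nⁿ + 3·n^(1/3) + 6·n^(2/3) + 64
Θ(nⁿ)

Order the terms by growth rate: 64 ≺ 2·log₂(n) ≺ 3·n^(1/3) ≺ 6·n^(2/3) ≺ 4·nⁿ.
The fastest-growing term 4·nⁿ dominates as n → ∞; dropping its constant factor gives Θ(nⁿ).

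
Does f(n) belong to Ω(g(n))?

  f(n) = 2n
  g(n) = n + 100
True

f(n) = 2n and g(n) = n + 100 are both O(n).
Big-Ω permits equal growth rates (f ≥ c·g for some c > 0), so f(n) = Ω(g(n)) is true.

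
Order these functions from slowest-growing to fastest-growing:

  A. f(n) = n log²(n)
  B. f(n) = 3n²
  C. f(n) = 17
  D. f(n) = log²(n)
C < D < A < B

Comparing growth rates:
C = 17 is O(1)
D = log²(n) is O(log² n)
A = n log²(n) is O(n log² n)
B = 3n² is O(n²)

Therefore, the order from slowest to fastest is: C < D < A < B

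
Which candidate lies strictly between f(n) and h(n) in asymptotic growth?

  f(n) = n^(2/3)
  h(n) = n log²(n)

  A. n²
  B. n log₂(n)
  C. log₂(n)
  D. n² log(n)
B

We need g(n) with n^(2/3) = o(g(n)) and g(n) = o(n log²(n)), i.e. O(n^(2/3)) ≺ g ≺ O(n log² n).
Check each option:
  A. n² — O(n²) does not grow strictly slower than h(n)
  B. n log₂(n) — O(n log n) is strictly between O(n^(2/3)) and O(n log² n) ✓
  C. log₂(n) — O(log n) does not grow strictly faster than f(n)
  D. n² log(n) — O(n² log n) does not grow strictly slower than h(n)

Only option B (n log₂(n)) lies strictly between.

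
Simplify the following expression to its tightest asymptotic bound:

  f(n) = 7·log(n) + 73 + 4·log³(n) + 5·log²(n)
Θ(log³ n)

Order the terms by growth rate: 73 ≺ 7·log(n) ≺ 5·log²(n) ≺ 4·log³(n).
The fastest-growing term 4·log³(n) dominates as n → ∞; dropping its constant factor gives Θ(log³ n).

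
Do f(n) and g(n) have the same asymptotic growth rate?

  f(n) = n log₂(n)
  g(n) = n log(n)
True

f(n) = n log₂(n) and g(n) = n log(n) are both O(n log n).
Since they have the same asymptotic growth rate, f(n) = Θ(g(n)) is true.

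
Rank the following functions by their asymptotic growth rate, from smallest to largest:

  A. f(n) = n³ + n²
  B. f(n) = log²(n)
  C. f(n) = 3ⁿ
B < A < C

Comparing growth rates:
B = log²(n) is O(log² n)
A = n³ + n² is O(n³)
C = 3ⁿ is O(3ⁿ)

Therefore, the order from slowest to fastest is: B < A < C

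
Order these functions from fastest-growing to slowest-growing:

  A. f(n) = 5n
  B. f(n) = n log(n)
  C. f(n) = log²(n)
B > A > C

Comparing growth rates:
B = n log(n) is O(n log n)
A = 5n is O(n)
C = log²(n) is O(log² n)

Therefore, the order from fastest to slowest is: B > A > C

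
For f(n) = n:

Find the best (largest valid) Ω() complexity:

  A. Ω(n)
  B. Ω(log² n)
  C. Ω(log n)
A

f(n) = n is Ω(n).
All listed options are valid Big-Ω bounds (lower bounds),
but Ω(n) is the tightest (largest valid bound).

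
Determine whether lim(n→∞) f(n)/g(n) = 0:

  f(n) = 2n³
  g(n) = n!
True

f(n) = 2n³ is O(n³), and g(n) = n! is O(n!).
Since O(n³) grows strictly slower than O(n!), f(n) = o(g(n)) is true.
This means lim(n→∞) f(n)/g(n) = 0.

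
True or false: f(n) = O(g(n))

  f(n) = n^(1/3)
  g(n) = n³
True

f(n) = n^(1/3) is O(n^(1/3)), and g(n) = n³ is O(n³).
Since O(n^(1/3)) ⊆ O(n³) (f grows no faster than g), f(n) = O(g(n)) is true.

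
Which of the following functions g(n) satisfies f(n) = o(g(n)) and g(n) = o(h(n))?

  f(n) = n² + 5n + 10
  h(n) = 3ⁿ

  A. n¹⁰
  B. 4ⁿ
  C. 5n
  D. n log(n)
A

We need g(n) with n² + 5n + 10 = o(g(n)) and g(n) = o(3ⁿ), i.e. O(n²) ≺ g ≺ O(3ⁿ).
Check each option:
  A. n¹⁰ — O(n¹⁰) is strictly between O(n²) and O(3ⁿ) ✓
  B. 4ⁿ — O(4ⁿ) does not grow strictly slower than h(n)
  C. 5n — O(n) does not grow strictly faster than f(n)
  D. n log(n) — O(n log n) does not grow strictly faster than f(n)

Only option A (n¹⁰) lies strictly between.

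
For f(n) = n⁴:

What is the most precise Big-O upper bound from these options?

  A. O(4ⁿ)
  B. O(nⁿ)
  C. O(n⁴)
C

f(n) = n⁴ is O(n⁴).
All listed options are valid Big-O bounds (upper bounds),
but O(n⁴) is the tightest (smallest valid bound).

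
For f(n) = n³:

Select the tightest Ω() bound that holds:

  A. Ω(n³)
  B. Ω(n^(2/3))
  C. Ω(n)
A

f(n) = n³ is Ω(n³).
All listed options are valid Big-Ω bounds (lower bounds),
but Ω(n³) is the tightest (largest valid bound).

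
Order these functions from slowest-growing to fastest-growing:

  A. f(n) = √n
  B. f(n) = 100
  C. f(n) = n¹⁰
B < A < C

Comparing growth rates:
B = 100 is O(1)
A = √n is O(√n)
C = n¹⁰ is O(n¹⁰)

Therefore, the order from slowest to fastest is: B < A < C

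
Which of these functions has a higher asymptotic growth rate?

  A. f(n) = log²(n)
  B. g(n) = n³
B

f(n) = log²(n) is O(log² n), while g(n) = n³ is O(n³).
Since O(n³) grows faster than O(log² n), g(n) dominates.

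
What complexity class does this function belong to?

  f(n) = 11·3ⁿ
O(3ⁿ)

The dominant term in 11·3ⁿ is 11·3ⁿ, which is Θ(3ⁿ).
Constants are absorbed, so the tightest bound is O(3ⁿ).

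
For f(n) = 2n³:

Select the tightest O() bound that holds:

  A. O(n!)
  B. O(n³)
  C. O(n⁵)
B

f(n) = 2n³ is O(n³).
All listed options are valid Big-O bounds (upper bounds),
but O(n³) is the tightest (smallest valid bound).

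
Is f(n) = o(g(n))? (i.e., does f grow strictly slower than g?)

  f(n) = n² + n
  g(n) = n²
False

f(n) = n² + n is O(n²), and g(n) = n² is O(n²).
Since they have the same growth rate, f(n) = o(g(n)) is false.
(f = o(g) requires f to grow strictly slower, not equal.)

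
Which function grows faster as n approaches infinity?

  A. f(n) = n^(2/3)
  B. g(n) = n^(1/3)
A

f(n) = n^(2/3) is O(n^(2/3)), while g(n) = n^(1/3) is O(n^(1/3)).
Since O(n^(2/3)) grows faster than O(n^(1/3)), f(n) dominates.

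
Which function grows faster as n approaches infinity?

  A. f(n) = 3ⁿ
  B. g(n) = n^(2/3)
A

f(n) = 3ⁿ is O(3ⁿ), while g(n) = n^(2/3) is O(n^(2/3)).
Since O(3ⁿ) grows faster than O(n^(2/3)), f(n) dominates.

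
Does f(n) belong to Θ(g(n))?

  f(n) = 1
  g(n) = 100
True

f(n) = 1 and g(n) = 100 are both O(1).
Since they have the same asymptotic growth rate, f(n) = Θ(g(n)) is true.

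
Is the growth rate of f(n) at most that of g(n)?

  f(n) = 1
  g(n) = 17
True

f(n) = 1 and g(n) = 17 are both O(1).
Big-O permits equal growth rates (f ≤ c·g for some c), so f(n) = O(g(n)) is true.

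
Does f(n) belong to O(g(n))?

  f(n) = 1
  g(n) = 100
True

f(n) = 1 and g(n) = 100 are both O(1).
Big-O permits equal growth rates (f ≤ c·g for some c), so f(n) = O(g(n)) is true.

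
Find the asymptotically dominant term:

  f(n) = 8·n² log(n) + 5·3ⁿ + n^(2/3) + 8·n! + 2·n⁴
8·n!

Looking at each term:
  - 8·n² log(n) is O(n² log n)
  - 5·3ⁿ is O(3ⁿ)
  - n^(2/3) is O(n^(2/3))
  - 8·n! is O(n!)
  - 2·n⁴ is O(n⁴)

The term 8·n! (O(n!)) grows fastest and dominates all others.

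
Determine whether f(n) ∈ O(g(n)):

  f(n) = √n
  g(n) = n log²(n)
True

f(n) = √n is O(√n), and g(n) = n log²(n) is O(n log² n).
Since O(√n) ⊆ O(n log² n) (f grows no faster than g), f(n) = O(g(n)) is true.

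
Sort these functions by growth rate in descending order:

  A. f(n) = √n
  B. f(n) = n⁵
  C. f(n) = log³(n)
B > A > C

Comparing growth rates:
B = n⁵ is O(n⁵)
A = √n is O(√n)
C = log³(n) is O(log³ n)

Therefore, the order from fastest to slowest is: B > A > C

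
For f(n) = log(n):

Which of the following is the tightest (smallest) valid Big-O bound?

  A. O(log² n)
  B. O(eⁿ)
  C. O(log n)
C

f(n) = log(n) is O(log n).
All listed options are valid Big-O bounds (upper bounds),
but O(log n) is the tightest (smallest valid bound).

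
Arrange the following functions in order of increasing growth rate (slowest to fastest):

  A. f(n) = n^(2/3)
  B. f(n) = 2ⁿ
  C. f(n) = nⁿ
A < B < C

Comparing growth rates:
A = n^(2/3) is O(n^(2/3))
B = 2ⁿ is O(2ⁿ)
C = nⁿ is O(nⁿ)

Therefore, the order from slowest to fastest is: A < B < C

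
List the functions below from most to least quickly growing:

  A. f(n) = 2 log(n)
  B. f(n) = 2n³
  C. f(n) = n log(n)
B > C > A

Comparing growth rates:
B = 2n³ is O(n³)
C = n log(n) is O(n log n)
A = 2 log(n) is O(log n)

Therefore, the order from fastest to slowest is: B > C > A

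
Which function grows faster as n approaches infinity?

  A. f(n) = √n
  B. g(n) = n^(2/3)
B

f(n) = √n is O(√n), while g(n) = n^(2/3) is O(n^(2/3)).
Since O(n^(2/3)) grows faster than O(√n), g(n) dominates.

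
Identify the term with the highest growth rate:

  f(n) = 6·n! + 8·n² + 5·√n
6·n!

Looking at each term:
  - 6·n! is O(n!)
  - 8·n² is O(n²)
  - 5·√n is O(√n)

The term 6·n! (O(n!)) grows fastest and dominates all others.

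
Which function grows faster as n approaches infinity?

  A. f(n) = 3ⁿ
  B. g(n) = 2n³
A

f(n) = 3ⁿ is O(3ⁿ), while g(n) = 2n³ is O(n³).
Since O(3ⁿ) grows faster than O(n³), f(n) dominates.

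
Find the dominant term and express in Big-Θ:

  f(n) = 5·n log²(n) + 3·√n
Θ(n log² n)

Order the terms by growth rate: 3·√n ≺ 5·n log²(n).
The fastest-growing term 5·n log²(n) dominates as n → ∞; dropping its constant factor gives Θ(n log² n).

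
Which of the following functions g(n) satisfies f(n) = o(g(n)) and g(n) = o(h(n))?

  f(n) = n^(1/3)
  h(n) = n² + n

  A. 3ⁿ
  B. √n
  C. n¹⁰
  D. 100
B

We need g(n) with n^(1/3) = o(g(n)) and g(n) = o(n² + n), i.e. O(n^(1/3)) ≺ g ≺ O(n²).
Check each option:
  A. 3ⁿ — O(3ⁿ) does not grow strictly slower than h(n)
  B. √n — O(√n) is strictly between O(n^(1/3)) and O(n²) ✓
  C. n¹⁰ — O(n¹⁰) does not grow strictly slower than h(n)
  D. 100 — O(1) does not grow strictly faster than f(n)

Only option B (√n) lies strictly between.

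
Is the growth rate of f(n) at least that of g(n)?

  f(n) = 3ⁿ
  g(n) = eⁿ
True

f(n) = 3ⁿ is O(3ⁿ), and g(n) = eⁿ is O(eⁿ).
Since O(3ⁿ) grows at least as fast as O(eⁿ), f(n) = Ω(g(n)) is true.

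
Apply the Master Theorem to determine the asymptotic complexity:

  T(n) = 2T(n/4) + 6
Θ(n^log₄(2))

Master Theorem: a = 2, b = 4, f(n) = 6.
Compute the critical exponent d = log₄(2) = 0.500.
Compare f(n) = Θ(1) against n^d:
  k = 0 < d = 0.500, so f(n) = O(n^(d-ε)) — Case 1.
  The recursion cost dominates: T(n) = Θ(n^d) = Θ(n^log₄(2)).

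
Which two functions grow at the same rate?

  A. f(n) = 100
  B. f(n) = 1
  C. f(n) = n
A and B

Examining each function:
  A. 100 is O(1)
  B. 1 is O(1)
  C. n is O(n)

Functions A and B both have the same complexity class.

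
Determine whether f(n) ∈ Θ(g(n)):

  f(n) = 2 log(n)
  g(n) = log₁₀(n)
True

f(n) = 2 log(n) and g(n) = log₁₀(n) are both O(log n).
Since they have the same asymptotic growth rate, f(n) = Θ(g(n)) is true.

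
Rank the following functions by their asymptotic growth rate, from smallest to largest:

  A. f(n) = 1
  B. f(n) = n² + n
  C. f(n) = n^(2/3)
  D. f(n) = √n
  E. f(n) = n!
A < D < C < B < E

Comparing growth rates:
A = 1 is O(1)
D = √n is O(√n)
C = n^(2/3) is O(n^(2/3))
B = n² + n is O(n²)
E = n! is O(n!)

Therefore, the order from slowest to fastest is: A < D < C < B < E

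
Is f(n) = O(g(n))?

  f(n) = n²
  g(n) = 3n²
True

f(n) = n² and g(n) = 3n² are both O(n²).
Big-O permits equal growth rates (f ≤ c·g for some c), so f(n) = O(g(n)) is true.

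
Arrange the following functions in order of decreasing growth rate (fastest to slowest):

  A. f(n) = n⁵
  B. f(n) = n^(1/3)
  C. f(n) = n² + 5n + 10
A > C > B

Comparing growth rates:
A = n⁵ is O(n⁵)
C = n² + 5n + 10 is O(n²)
B = n^(1/3) is O(n^(1/3))

Therefore, the order from fastest to slowest is: A > C > B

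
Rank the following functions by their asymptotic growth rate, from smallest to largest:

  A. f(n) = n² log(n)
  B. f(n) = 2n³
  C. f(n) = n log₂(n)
C < A < B

Comparing growth rates:
C = n log₂(n) is O(n log n)
A = n² log(n) is O(n² log n)
B = 2n³ is O(n³)

Therefore, the order from slowest to fastest is: C < A < B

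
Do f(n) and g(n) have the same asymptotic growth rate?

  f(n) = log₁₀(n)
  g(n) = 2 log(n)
True

f(n) = log₁₀(n) and g(n) = 2 log(n) are both O(log n).
Since they have the same asymptotic growth rate, f(n) = Θ(g(n)) is true.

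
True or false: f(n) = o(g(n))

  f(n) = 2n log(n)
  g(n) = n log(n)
False

f(n) = 2n log(n) is O(n log n), and g(n) = n log(n) is O(n log n).
Since they have the same growth rate, f(n) = o(g(n)) is false.
(f = o(g) requires f to grow strictly slower, not equal.)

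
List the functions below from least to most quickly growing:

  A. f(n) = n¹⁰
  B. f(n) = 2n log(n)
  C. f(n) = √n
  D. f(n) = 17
D < C < B < A

Comparing growth rates:
D = 17 is O(1)
C = √n is O(√n)
B = 2n log(n) is O(n log n)
A = n¹⁰ is O(n¹⁰)

Therefore, the order from slowest to fastest is: D < C < B < A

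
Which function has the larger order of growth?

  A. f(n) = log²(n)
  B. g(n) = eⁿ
B

f(n) = log²(n) is O(log² n), while g(n) = eⁿ is O(eⁿ).
Since O(eⁿ) grows faster than O(log² n), g(n) dominates.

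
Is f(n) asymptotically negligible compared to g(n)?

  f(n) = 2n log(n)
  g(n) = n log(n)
False

f(n) = 2n log(n) is O(n log n), and g(n) = n log(n) is O(n log n).
Since they have the same growth rate, f(n) = o(g(n)) is false.
(f = o(g) requires f to grow strictly slower, not equal.)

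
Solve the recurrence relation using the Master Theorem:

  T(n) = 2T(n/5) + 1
Θ(n^log₅(2))

Master Theorem: a = 2, b = 5, f(n) = 1.
Compute the critical exponent d = log₅(2) = 0.431.
Compare f(n) = Θ(1) against n^d:
  k = 0 < d = 0.431, so f(n) = O(n^(d-ε)) — Case 1.
  The recursion cost dominates: T(n) = Θ(n^d) = Θ(n^log₅(2)).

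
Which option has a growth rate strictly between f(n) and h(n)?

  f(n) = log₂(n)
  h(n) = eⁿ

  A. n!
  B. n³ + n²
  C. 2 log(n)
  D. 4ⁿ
B

We need g(n) with log₂(n) = o(g(n)) and g(n) = o(eⁿ), i.e. O(log n) ≺ g ≺ O(eⁿ).
Check each option:
  A. n! — O(n!) does not grow strictly slower than h(n)
  B. n³ + n² — O(n³) is strictly between O(log n) and O(eⁿ) ✓
  C. 2 log(n) — O(log n) does not grow strictly faster than f(n)
  D. 4ⁿ — O(4ⁿ) does not grow strictly slower than h(n)

Only option B (n³ + n²) lies strictly between.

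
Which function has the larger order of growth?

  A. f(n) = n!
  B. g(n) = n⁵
A

f(n) = n! is O(n!), while g(n) = n⁵ is O(n⁵).
Since O(n!) grows faster than O(n⁵), f(n) dominates.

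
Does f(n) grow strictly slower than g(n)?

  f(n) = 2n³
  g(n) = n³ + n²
False

f(n) = 2n³ is O(n³), and g(n) = n³ + n² is O(n³).
Since they have the same growth rate, f(n) = o(g(n)) is false.
(f = o(g) requires f to grow strictly slower, not equal.)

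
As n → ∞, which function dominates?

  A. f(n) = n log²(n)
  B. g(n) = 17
A

f(n) = n log²(n) is O(n log² n), while g(n) = 17 is O(1).
Since O(n log² n) grows faster than O(1), f(n) dominates.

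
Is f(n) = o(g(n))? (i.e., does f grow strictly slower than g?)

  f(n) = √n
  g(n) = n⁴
True

f(n) = √n is O(√n), and g(n) = n⁴ is O(n⁴).
Since O(√n) grows strictly slower than O(n⁴), f(n) = o(g(n)) is true.
This means lim(n→∞) f(n)/g(n) = 0.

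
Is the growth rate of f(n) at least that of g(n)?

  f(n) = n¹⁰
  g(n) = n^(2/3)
True

f(n) = n¹⁰ is O(n¹⁰), and g(n) = n^(2/3) is O(n^(2/3)).
Since O(n¹⁰) grows at least as fast as O(n^(2/3)), f(n) = Ω(g(n)) is true.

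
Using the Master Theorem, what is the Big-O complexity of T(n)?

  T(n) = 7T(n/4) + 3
Θ(n^log₄(7))

Master Theorem: a = 7, b = 4, f(n) = 3.
Compute the critical exponent d = log₄(7) = 1.404.
Compare f(n) = Θ(1) against n^d:
  k = 0 < d = 1.404, so f(n) = O(n^(d-ε)) — Case 1.
  The recursion cost dominates: T(n) = Θ(n^d) = Θ(n^log₄(7)).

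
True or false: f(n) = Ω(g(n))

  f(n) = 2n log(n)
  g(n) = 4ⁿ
False

f(n) = 2n log(n) is O(n log n), and g(n) = 4ⁿ is O(4ⁿ).
Since O(n log n) grows slower than O(4ⁿ), f(n) = Ω(g(n)) is false.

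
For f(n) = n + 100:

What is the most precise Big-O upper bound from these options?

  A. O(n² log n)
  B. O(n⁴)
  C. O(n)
C

f(n) = n + 100 is O(n).
All listed options are valid Big-O bounds (upper bounds),
but O(n) is the tightest (smallest valid bound).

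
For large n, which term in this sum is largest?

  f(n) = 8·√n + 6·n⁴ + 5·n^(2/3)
6·n⁴

Looking at each term:
  - 8·√n is O(√n)
  - 6·n⁴ is O(n⁴)
  - 5·n^(2/3) is O(n^(2/3))

The term 6·n⁴ (O(n⁴)) grows fastest and dominates all others.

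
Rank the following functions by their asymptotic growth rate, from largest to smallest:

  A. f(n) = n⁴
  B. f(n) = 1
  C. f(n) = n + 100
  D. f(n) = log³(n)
A > C > D > B

Comparing growth rates:
A = n⁴ is O(n⁴)
C = n + 100 is O(n)
D = log³(n) is O(log³ n)
B = 1 is O(1)

Therefore, the order from fastest to slowest is: A > C > D > B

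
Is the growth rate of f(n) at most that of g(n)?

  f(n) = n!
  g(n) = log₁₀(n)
False

f(n) = n! is O(n!), and g(n) = log₁₀(n) is O(log n).
Since O(n!) grows faster than O(log n), f(n) = O(g(n)) is false.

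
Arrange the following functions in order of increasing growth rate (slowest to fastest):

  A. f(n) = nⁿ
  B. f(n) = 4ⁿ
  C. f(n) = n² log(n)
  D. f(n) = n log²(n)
D < C < B < A

Comparing growth rates:
D = n log²(n) is O(n log² n)
C = n² log(n) is O(n² log n)
B = 4ⁿ is O(4ⁿ)
A = nⁿ is O(nⁿ)

Therefore, the order from slowest to fastest is: D < C < B < A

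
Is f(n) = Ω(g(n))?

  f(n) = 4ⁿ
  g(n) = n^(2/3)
True

f(n) = 4ⁿ is O(4ⁿ), and g(n) = n^(2/3) is O(n^(2/3)).
Since O(4ⁿ) grows at least as fast as O(n^(2/3)), f(n) = Ω(g(n)) is true.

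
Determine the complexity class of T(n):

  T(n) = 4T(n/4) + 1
Θ(n)

Master Theorem: a = 4, b = 4, f(n) = 1.
Compute the critical exponent d = log₄(4) = 1.
Compare f(n) = Θ(1) against n^d:
  k = 0 < d = 1, so f(n) = O(n^(d-ε)) — Case 1.
  The recursion cost dominates: T(n) = Θ(n^d) = Θ(n).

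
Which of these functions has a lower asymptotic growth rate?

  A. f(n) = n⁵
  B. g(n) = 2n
B

f(n) = n⁵ is O(n⁵), while g(n) = 2n is O(n).
Since O(n) grows slower than O(n⁵), g(n) is dominated.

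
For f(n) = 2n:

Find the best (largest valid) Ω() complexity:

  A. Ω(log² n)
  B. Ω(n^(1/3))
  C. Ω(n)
C

f(n) = 2n is Ω(n).
All listed options are valid Big-Ω bounds (lower bounds),
but Ω(n) is the tightest (largest valid bound).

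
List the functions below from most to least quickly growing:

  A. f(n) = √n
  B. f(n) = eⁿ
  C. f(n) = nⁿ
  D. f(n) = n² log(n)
C > B > D > A

Comparing growth rates:
C = nⁿ is O(nⁿ)
B = eⁿ is O(eⁿ)
D = n² log(n) is O(n² log n)
A = √n is O(√n)

Therefore, the order from fastest to slowest is: C > B > D > A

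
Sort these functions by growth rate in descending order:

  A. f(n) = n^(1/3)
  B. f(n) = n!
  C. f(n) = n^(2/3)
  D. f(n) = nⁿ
D > B > C > A

Comparing growth rates:
D = nⁿ is O(nⁿ)
B = n! is O(n!)
C = n^(2/3) is O(n^(2/3))
A = n^(1/3) is O(n^(1/3))

Therefore, the order from fastest to slowest is: D > B > C > A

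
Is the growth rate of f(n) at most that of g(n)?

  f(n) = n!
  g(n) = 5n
False

f(n) = n! is O(n!), and g(n) = 5n is O(n).
Since O(n!) grows faster than O(n), f(n) = O(g(n)) is false.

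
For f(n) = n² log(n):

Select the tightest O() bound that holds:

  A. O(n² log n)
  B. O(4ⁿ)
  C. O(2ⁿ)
A

f(n) = n² log(n) is O(n² log n).
All listed options are valid Big-O bounds (upper bounds),
but O(n² log n) is the tightest (smallest valid bound).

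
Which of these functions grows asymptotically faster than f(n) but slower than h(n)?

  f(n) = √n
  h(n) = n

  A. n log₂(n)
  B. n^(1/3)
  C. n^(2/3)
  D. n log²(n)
C

We need g(n) with √n = o(g(n)) and g(n) = o(n), i.e. O(√n) ≺ g ≺ O(n).
Check each option:
  A. n log₂(n) — O(n log n) does not grow strictly slower than h(n)
  B. n^(1/3) — O(n^(1/3)) does not grow strictly faster than f(n)
  C. n^(2/3) — O(n^(2/3)) is strictly between O(√n) and O(n) ✓
  D. n log²(n) — O(n log² n) does not grow strictly slower than h(n)

Only option C (n^(2/3)) lies strictly between.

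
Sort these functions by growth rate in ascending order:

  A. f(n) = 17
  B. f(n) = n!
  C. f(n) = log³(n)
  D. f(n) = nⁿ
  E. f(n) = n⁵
A < C < E < B < D

Comparing growth rates:
A = 17 is O(1)
C = log³(n) is O(log³ n)
E = n⁵ is O(n⁵)
B = n! is O(n!)
D = nⁿ is O(nⁿ)

Therefore, the order from slowest to fastest is: A < C < E < B < D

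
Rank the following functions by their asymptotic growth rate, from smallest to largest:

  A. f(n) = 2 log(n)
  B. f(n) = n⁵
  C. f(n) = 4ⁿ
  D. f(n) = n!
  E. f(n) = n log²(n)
A < E < B < C < D

Comparing growth rates:
A = 2 log(n) is O(log n)
E = n log²(n) is O(n log² n)
B = n⁵ is O(n⁵)
C = 4ⁿ is O(4ⁿ)
D = n! is O(n!)

Therefore, the order from slowest to fastest is: A < E < B < C < D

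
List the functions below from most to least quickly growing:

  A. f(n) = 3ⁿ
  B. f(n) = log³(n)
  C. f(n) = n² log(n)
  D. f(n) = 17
A > C > B > D

Comparing growth rates:
A = 3ⁿ is O(3ⁿ)
C = n² log(n) is O(n² log n)
B = log³(n) is O(log³ n)
D = 17 is O(1)

Therefore, the order from fastest to slowest is: A > C > B > D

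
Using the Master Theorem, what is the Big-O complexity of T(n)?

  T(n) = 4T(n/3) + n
Θ(n^log₃(4))

Master Theorem: a = 4, b = 3, f(n) = n.
Compute the critical exponent d = log₃(4) = 1.262.
Compare f(n) = Θ(n) against n^d:
  k = 1 < d = 1.262, so f(n) = O(n^(d-ε)) — Case 1.
  The recursion cost dominates: T(n) = Θ(n^d) = Θ(n^log₃(4)).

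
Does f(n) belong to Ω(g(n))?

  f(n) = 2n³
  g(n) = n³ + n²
True

f(n) = 2n³ and g(n) = n³ + n² are both O(n³).
Big-Ω permits equal growth rates (f ≥ c·g for some c > 0), so f(n) = Ω(g(n)) is true.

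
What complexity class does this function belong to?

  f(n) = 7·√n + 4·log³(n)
O(√n)

The dominant term in 7·√n + 4·log³(n) is 7·√n, which is Θ(√n).
Lower-order terms (4·log³(n)) are asymptotically negligible.
Constants are absorbed, so the tightest bound is O(√n).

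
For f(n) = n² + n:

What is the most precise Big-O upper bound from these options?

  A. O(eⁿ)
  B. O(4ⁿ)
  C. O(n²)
C

f(n) = n² + n is O(n²).
All listed options are valid Big-O bounds (upper bounds),
but O(n²) is the tightest (smallest valid bound).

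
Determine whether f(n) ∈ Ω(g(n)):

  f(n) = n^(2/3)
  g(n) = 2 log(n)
True

f(n) = n^(2/3) is O(n^(2/3)), and g(n) = 2 log(n) is O(log n).
Since O(n^(2/3)) grows at least as fast as O(log n), f(n) = Ω(g(n)) is true.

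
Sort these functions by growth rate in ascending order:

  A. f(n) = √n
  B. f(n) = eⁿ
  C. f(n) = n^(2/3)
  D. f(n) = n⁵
A < C < D < B

Comparing growth rates:
A = √n is O(√n)
C = n^(2/3) is O(n^(2/3))
D = n⁵ is O(n⁵)
B = eⁿ is O(eⁿ)

Therefore, the order from slowest to fastest is: A < C < D < B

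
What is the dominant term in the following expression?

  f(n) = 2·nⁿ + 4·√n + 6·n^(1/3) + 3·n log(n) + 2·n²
2·nⁿ

Looking at each term:
  - 2·nⁿ is O(nⁿ)
  - 4·√n is O(√n)
  - 6·n^(1/3) is O(n^(1/3))
  - 3·n log(n) is O(n log n)
  - 2·n² is O(n²)

The term 2·nⁿ (O(nⁿ)) grows fastest and dominates all others.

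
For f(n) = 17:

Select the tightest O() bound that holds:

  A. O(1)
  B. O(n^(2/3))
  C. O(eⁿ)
A

f(n) = 17 is O(1).
All listed options are valid Big-O bounds (upper bounds),
but O(1) is the tightest (smallest valid bound).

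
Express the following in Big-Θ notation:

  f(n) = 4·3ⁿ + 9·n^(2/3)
Θ(3ⁿ)

Order the terms by growth rate: 9·n^(2/3) ≺ 4·3ⁿ.
The fastest-growing term 4·3ⁿ dominates as n → ∞; dropping its constant factor gives Θ(3ⁿ).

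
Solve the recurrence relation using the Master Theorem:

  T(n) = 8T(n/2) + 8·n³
Θ(n³ log n)

Master Theorem: a = 8, b = 2, f(n) = 8·n³.
Compute the critical exponent d = log₂(8) = 3.
Compare f(n) = Θ(n³) against n^d:
  k = 3 = d, so f(n) = Θ(n^d) — Case 2.
  Work is balanced across levels: T(n) = Θ(n^d log n) = Θ(n³ log n).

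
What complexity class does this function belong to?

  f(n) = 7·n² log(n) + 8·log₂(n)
O(n² log n)

The dominant term in 7·n² log(n) + 8·log₂(n) is 7·n² log(n), which is Θ(n² log n).
Lower-order terms (8·log₂(n)) are asymptotically negligible.
Constants are absorbed, so the tightest bound is O(n² log n).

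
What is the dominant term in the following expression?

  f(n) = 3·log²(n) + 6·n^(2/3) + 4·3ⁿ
4·3ⁿ

Looking at each term:
  - 3·log²(n) is O(log² n)
  - 6·n^(2/3) is O(n^(2/3))
  - 4·3ⁿ is O(3ⁿ)

The term 4·3ⁿ (O(3ⁿ)) grows fastest and dominates all others.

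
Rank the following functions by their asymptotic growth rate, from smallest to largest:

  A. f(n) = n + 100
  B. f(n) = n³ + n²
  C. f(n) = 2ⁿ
A < B < C

Comparing growth rates:
A = n + 100 is O(n)
B = n³ + n² is O(n³)
C = 2ⁿ is O(2ⁿ)

Therefore, the order from slowest to fastest is: A < B < C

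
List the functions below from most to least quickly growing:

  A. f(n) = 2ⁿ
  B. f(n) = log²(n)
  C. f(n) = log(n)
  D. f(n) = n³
A > D > B > C

Comparing growth rates:
A = 2ⁿ is O(2ⁿ)
D = n³ is O(n³)
B = log²(n) is O(log² n)
C = log(n) is O(log n)

Therefore, the order from fastest to slowest is: A > D > B > C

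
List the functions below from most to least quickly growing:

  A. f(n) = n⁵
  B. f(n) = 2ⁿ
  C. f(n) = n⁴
B > A > C

Comparing growth rates:
B = 2ⁿ is O(2ⁿ)
A = n⁵ is O(n⁵)
C = n⁴ is O(n⁴)

Therefore, the order from fastest to slowest is: B > A > C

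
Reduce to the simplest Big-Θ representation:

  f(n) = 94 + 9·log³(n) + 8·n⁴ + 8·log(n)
Θ(n⁴)

Order the terms by growth rate: 94 ≺ 8·log(n) ≺ 9·log³(n) ≺ 8·n⁴.
The fastest-growing term 8·n⁴ dominates as n → ∞; dropping its constant factor gives Θ(n⁴).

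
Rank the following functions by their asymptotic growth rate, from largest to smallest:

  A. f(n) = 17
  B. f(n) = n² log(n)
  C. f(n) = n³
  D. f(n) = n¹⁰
D > C > B > A

Comparing growth rates:
D = n¹⁰ is O(n¹⁰)
C = n³ is O(n³)
B = n² log(n) is O(n² log n)
A = 17 is O(1)

Therefore, the order from fastest to slowest is: D > C > B > A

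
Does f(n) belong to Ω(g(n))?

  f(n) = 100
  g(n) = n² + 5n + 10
False

f(n) = 100 is O(1), and g(n) = n² + 5n + 10 is O(n²).
Since O(1) grows slower than O(n²), f(n) = Ω(g(n)) is false.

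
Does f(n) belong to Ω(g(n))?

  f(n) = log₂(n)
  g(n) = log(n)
True

f(n) = log₂(n) and g(n) = log(n) are both O(log n).
Big-Ω permits equal growth rates (f ≥ c·g for some c > 0), so f(n) = Ω(g(n)) is true.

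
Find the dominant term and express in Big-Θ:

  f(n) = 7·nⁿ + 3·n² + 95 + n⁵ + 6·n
Θ(nⁿ)

Order the terms by growth rate: 95 ≺ 6·n ≺ 3·n² ≺ n⁵ ≺ 7·nⁿ.
The fastest-growing term 7·nⁿ dominates as n → ∞; dropping its constant factor gives Θ(nⁿ).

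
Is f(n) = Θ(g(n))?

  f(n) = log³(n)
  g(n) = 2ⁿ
False

f(n) = log³(n) is O(log³ n), and g(n) = 2ⁿ is O(2ⁿ).
Since they have different growth rates, f(n) = Θ(g(n)) is false.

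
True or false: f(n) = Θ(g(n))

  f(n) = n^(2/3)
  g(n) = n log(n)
False

f(n) = n^(2/3) is O(n^(2/3)), and g(n) = n log(n) is O(n log n).
Since they have different growth rates, f(n) = Θ(g(n)) is false.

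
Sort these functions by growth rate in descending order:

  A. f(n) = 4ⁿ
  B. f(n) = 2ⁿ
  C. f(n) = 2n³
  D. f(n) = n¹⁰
A > B > D > C

Comparing growth rates:
A = 4ⁿ is O(4ⁿ)
B = 2ⁿ is O(2ⁿ)
D = n¹⁰ is O(n¹⁰)
C = 2n³ is O(n³)

Therefore, the order from fastest to slowest is: A > B > D > C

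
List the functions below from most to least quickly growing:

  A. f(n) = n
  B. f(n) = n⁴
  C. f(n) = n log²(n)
B > C > A

Comparing growth rates:
B = n⁴ is O(n⁴)
C = n log²(n) is O(n log² n)
A = n is O(n)

Therefore, the order from fastest to slowest is: B > C > A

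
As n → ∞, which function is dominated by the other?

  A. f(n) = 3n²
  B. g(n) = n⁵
A

f(n) = 3n² is O(n²), while g(n) = n⁵ is O(n⁵).
Since O(n²) grows slower than O(n⁵), f(n) is dominated.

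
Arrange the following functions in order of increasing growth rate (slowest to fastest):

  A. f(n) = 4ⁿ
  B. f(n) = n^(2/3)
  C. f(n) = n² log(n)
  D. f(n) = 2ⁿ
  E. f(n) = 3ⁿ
B < C < D < E < A

Comparing growth rates:
B = n^(2/3) is O(n^(2/3))
C = n² log(n) is O(n² log n)
D = 2ⁿ is O(2ⁿ)
E = 3ⁿ is O(3ⁿ)
A = 4ⁿ is O(4ⁿ)

Therefore, the order from slowest to fastest is: B < C < D < E < A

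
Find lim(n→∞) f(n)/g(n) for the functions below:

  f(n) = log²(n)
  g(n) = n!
0

Since log²(n) (O(log² n)) grows slower than n! (O(n!)),
the ratio f(n)/g(n) → 0 as n → ∞.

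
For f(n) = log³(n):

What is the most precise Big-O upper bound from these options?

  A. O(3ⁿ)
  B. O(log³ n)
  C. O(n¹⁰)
B

f(n) = log³(n) is O(log³ n).
All listed options are valid Big-O bounds (upper bounds),
but O(log³ n) is the tightest (smallest valid bound).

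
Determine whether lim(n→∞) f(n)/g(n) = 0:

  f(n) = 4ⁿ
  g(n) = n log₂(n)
False

f(n) = 4ⁿ is O(4ⁿ), and g(n) = n log₂(n) is O(n log n).
Since O(4ⁿ) grows faster than or equal to O(n log n), f(n) = o(g(n)) is false.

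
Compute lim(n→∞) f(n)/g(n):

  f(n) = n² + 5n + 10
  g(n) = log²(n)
∞

Since n² + 5n + 10 (O(n²)) grows faster than log²(n) (O(log² n)),
the ratio f(n)/g(n) → ∞ as n → ∞.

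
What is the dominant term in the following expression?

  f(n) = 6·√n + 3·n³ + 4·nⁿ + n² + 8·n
4·nⁿ

Looking at each term:
  - 6·√n is O(√n)
  - 3·n³ is O(n³)
  - 4·nⁿ is O(nⁿ)
  - n² is O(n²)
  - 8·n is O(n)

The term 4·nⁿ (O(nⁿ)) grows fastest and dominates all others.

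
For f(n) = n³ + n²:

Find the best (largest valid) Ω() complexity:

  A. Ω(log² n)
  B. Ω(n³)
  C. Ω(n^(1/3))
B

f(n) = n³ + n² is Ω(n³).
All listed options are valid Big-Ω bounds (lower bounds),
but Ω(n³) is the tightest (largest valid bound).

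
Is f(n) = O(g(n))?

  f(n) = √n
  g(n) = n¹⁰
True

f(n) = √n is O(√n), and g(n) = n¹⁰ is O(n¹⁰).
Since O(√n) ⊆ O(n¹⁰) (f grows no faster than g), f(n) = O(g(n)) is true.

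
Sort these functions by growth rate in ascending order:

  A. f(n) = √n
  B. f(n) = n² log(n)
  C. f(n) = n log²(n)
A < C < B

Comparing growth rates:
A = √n is O(√n)
C = n log²(n) is O(n log² n)
B = n² log(n) is O(n² log n)

Therefore, the order from slowest to fastest is: A < C < B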